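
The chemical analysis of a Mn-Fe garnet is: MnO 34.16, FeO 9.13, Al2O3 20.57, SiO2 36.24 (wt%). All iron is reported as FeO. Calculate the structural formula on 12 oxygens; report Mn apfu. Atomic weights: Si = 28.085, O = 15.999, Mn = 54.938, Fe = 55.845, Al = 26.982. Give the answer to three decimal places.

2.388 Mn apfu

34.16 wt% MnO ÷ 70.937 g/mol = 0.48155 mol, giving 0.48155 Mn and 0.48155 O.
9.13 wt% FeO ÷ 71.844 g/mol = 0.12708 mol, giving 0.12708 Fe and 0.12708 O.
20.57 wt% Al2O3 ÷ 101.961 g/mol = 0.20174 mol, giving 0.40348 Al and 0.60522 O.
36.24 wt% SiO2 ÷ 60.083 g/mol = 0.60317 mol, giving 0.60317 Si and 1.20634 O.
Oxygen sums to 2.42019; scaling by 12/2.42019 = 4.95829 puts the formula on 12 O.
Mn: 0.48155 × 4.95829 = 2.388 atoms per formula unit.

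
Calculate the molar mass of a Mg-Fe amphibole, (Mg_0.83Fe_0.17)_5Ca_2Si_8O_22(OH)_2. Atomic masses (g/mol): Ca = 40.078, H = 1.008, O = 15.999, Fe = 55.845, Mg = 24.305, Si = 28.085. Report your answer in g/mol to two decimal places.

839.16 g/mol

The formula mass is the sum 4.15·24.305 + 0.85·55.845 + 2·40.078 + 8·28.085 + 24·15.999 + 2·1.008.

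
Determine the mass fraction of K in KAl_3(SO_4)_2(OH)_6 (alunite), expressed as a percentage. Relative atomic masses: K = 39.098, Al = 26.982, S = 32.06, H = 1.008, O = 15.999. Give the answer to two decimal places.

Formula mass = 1×39.098 + 3×26.982 + 2×32.06 + 14×15.999 + 6×1.008 = 414.198 g/mol, of which 39.098 g is K.
So K makes up 39.098/414.198 = 0.0944 of the mass, i.e. 9.44%.

9.44 weight percent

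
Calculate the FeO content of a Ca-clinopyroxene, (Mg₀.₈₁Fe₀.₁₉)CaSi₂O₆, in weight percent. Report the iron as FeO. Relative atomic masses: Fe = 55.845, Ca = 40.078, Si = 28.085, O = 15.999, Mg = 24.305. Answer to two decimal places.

6.13 wt%

Molar mass of (Mg₀.₈₁Fe₀.₁₉)CaSi₂O₆ = 0.81·24.305 + 0.19·55.845 + 1·40.078 + 2·28.085 + 6·15.999 = 222.540 g/mol.
Each formula unit contains 0.19 Fe, equivalent to 0.19/1 = 0.1900 mol FeO.
M(FeO) = 1×55.845 + 1×15.999 = 71.844 g/mol.
Mass of FeO per formula unit = 0.1900 × 71.844 = 13.650 g.
FeO wt% = 13.650 / 222.540 × 100 = 6.13%.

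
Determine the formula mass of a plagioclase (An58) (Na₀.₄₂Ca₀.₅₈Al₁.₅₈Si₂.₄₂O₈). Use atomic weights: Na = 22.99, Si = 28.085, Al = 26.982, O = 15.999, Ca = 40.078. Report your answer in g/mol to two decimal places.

271.49 g/mol

M = 0.42(22.99) + 0.58(40.078) + 1.58(26.982) + 2.42(28.085) + 8(15.999)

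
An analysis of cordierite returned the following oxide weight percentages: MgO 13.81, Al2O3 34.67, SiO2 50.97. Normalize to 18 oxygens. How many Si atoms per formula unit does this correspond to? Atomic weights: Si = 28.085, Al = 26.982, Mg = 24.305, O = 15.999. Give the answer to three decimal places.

4.991 Si apfu

MgO: 13.81/40.304 = 0.34265 mol → 0.34265 mol Mg, 0.34265 mol O.
Al2O3: 34.67/101.961 = 0.34003 mol → 0.68006 mol Al, 1.02009 mol O.
SiO2: 50.97/60.083 = 0.84833 mol → 0.84833 mol Si, 1.69666 mol O.
Total oxygen = 3.05940 mol. Normalization factor = 18/3.05940 = 5.88351.
Si per 18 O = 0.84833 × 5.88351 = 4.991.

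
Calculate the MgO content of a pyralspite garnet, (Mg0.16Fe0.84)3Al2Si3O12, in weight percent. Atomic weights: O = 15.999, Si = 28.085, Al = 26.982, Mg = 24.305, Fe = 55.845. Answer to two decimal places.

4.01 wt%

Molar mass of (Mg0.16Fe0.84)3Al2Si3O12 = 0.48·24.305 + 2.52·55.845 + 2·26.982 + 3·28.085 + 12·15.999 = 482.603 g/mol.
Each formula unit contains 0.48 Mg, equivalent to 0.48/1 = 0.4800 mol MgO.
M(MgO) = 1×24.305 + 1×15.999 = 40.304 g/mol.
Mass of MgO per formula unit = 0.4800 × 40.304 = 19.346 g.
MgO wt% = 19.346 / 482.603 × 100 = 4.01%.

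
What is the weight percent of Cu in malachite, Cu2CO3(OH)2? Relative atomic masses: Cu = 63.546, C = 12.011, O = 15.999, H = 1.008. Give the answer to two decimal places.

Molar mass of Cu2CO3(OH)2: 2·63.546 + 1·12.011 + 5·15.999 + 2·1.008 = 221.114 g/mol.
Mass of Cu per formula unit: 2 × 63.546 = 127.092 g.
Weight fraction Cu = 127.092 / 221.114 = 0.5748.

57.48 mass %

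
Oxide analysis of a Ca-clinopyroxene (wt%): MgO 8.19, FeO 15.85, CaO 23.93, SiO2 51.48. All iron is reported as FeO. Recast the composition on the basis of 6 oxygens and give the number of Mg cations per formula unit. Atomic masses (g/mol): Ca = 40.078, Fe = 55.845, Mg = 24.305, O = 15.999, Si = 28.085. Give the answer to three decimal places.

MgO: 8.19/40.304 = 0.20321 mol → 0.20321 mol Mg, 0.20321 mol O.
FeO: 15.85/71.844 = 0.22062 mol → 0.22062 mol Fe, 0.22062 mol O.
CaO: 23.93/56.077 = 0.42673 mol → 0.42673 mol Ca, 0.42673 mol O.
SiO2: 51.48/60.083 = 0.85681 mol → 0.85681 mol Si, 1.71362 mol O.
Total oxygen = 2.56418 mol. Normalization factor = 6/2.56418 = 2.33993.
Mg per 6 O = 0.20321 × 2.33993 = 0.475.

0.475 Mg apfu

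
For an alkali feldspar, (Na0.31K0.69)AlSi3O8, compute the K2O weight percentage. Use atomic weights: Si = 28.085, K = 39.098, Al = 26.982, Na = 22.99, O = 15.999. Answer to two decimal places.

Formula mass = 273.334 g/mol.
0.69 K → 0.3450 mol K2O per formula unit; M(K2O) = 94.195, so K2O mass = 32.497 g.
32.497/273.334 × 100 = 11.89 wt%.

11.89 wt%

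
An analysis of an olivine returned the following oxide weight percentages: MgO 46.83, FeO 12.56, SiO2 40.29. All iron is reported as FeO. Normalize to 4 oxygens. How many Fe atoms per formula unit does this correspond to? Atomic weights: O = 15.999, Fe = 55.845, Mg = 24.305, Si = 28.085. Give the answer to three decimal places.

0.261 Fe apfu

MgO (M=40.304): mol = 1.16192; Mg = 1.16192, O = 1.16192.
FeO (M=71.844): mol = 0.17482; Fe = 0.17482, O = 0.17482.
SiO2 (M=60.083): mol = 0.67057; Si = 0.67057, O = 1.34114.
ΣO = 2.67788; factor = 4/ΣO = 1.49372.
Fe apfu = 0.17482 × 1.49372 = 0.261.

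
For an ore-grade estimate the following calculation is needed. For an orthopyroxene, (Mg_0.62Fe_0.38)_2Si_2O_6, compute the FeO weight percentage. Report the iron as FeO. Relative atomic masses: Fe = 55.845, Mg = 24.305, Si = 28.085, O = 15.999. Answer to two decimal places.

24.29 wt%

Formula mass = 224.744 g/mol.
0.76 Fe → 0.7600 mol FeO per formula unit; M(FeO) = 71.844, so FeO mass = 54.601 g.
54.601/224.744 × 100 = 24.29 wt%.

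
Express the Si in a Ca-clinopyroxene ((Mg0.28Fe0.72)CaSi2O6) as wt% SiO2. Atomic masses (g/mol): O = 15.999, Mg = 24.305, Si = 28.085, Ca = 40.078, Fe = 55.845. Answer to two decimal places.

Formula mass = 239.256 g/mol.
2 Si → 2.0000 mol SiO2 per formula unit; M(SiO2) = 60.083, so SiO2 mass = 120.166 g.
120.166/239.256 × 100 = 50.22 wt%.

50.22 wt%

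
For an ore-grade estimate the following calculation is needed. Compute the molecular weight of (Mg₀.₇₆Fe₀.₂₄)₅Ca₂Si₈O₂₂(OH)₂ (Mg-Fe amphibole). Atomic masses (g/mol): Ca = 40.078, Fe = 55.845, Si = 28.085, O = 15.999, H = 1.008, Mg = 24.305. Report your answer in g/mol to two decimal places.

850.20 g/mol

Mg: 3.80 × 24.305 = 92.3590
Fe: 1.20 × 55.845 = 67.0140
Ca: 2 × 40.078 = 80.1560
Si: 8 × 28.085 = 224.6800
O: 24 × 15.999 = 383.9760
H: 2 × 1.008 = 2.0160
Summing the contributions gives the formula mass.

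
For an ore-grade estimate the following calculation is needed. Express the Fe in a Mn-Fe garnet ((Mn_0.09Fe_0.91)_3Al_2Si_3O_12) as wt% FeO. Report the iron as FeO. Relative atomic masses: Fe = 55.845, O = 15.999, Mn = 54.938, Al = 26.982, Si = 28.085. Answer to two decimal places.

39.42 wt%

Formula mass = 497.497 g/mol.
2.73 Fe → 2.7300 mol FeO per formula unit; M(FeO) = 71.844, so FeO mass = 196.134 g.
196.134/497.497 × 100 = 39.42 wt%.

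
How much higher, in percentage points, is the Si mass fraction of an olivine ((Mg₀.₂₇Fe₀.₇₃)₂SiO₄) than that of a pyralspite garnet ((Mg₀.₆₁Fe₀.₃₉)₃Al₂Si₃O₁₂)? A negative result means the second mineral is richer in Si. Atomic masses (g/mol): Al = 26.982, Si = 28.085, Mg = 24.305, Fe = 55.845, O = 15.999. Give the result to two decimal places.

-4.11 percentage points

M((Mg₀.₂₇Fe₀.₇₃)₂SiO₄) = 186.739 g/mol, so wt% Si = 28.085/186.739 × 100 = 15.04%.
M((Mg₀.₆₁Fe₀.₃₉)₃Al₂Si₃O₁₂) = 440.024 g/mol, so wt% Si = 84.255/440.024 × 100 = 19.15%.
15.04 − 19.15 = -4.11 pp.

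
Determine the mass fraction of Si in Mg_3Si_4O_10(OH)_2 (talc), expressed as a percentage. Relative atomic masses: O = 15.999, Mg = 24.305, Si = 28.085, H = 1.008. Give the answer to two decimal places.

29.62 wt%

M(Mg_3Si_4O_10(OH)_2) = 379.259 g/mol.
Si contributes 4 × 28.085 = 112.340 g per mole.
112.340/379.259 = 0.2962 → 29.62%.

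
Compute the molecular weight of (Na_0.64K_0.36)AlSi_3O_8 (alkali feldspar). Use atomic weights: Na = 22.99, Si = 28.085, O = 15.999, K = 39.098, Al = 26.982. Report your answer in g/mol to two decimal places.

268.02 g/mol

Na: 0.64 × 22.99 = 14.7136
K: 0.36 × 39.098 = 14.0753
Al: 1 × 26.982 = 26.9820
Si: 3 × 28.085 = 84.2550
O: 8 × 15.999 = 127.9920
Summing the contributions gives the formula mass.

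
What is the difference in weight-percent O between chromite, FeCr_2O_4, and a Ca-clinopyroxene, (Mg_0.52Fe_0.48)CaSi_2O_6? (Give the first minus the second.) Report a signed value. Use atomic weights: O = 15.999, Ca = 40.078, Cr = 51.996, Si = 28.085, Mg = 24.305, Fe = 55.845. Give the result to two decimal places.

O in FeCr_2O_4: molar mass 223.833 g/mol; 4×15.999 = 63.996 g → 28.59 wt%.
O in (Mg_0.52Fe_0.48)CaSi_2O_6: molar mass 231.686 g/mol; 6×15.999 = 95.994 g → 41.43 wt%.
Difference = 28.59 − 41.43 = -12.84 percentage points.

-12.84 percentage points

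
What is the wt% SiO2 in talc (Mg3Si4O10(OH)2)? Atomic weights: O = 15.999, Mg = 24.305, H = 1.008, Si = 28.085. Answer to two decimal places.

63.37 wt%

M(Mg3Si4O10(OH)2) = 379.259 g/mol; M(SiO2) = 60.083 g/mol.
Moles SiO2 per formula unit = 4 Si ÷ 1 = 4.0000.
SiO2 fraction = (4.0000 × 60.083) / 379.259 = 240.332/379.259 = 0.6337.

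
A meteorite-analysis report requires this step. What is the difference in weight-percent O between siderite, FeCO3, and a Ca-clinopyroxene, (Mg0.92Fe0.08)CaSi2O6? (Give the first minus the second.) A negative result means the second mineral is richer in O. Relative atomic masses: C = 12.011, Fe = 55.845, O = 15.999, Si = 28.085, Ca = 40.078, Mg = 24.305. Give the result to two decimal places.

-2.39 percentage points

First mineral: 47.997 g O in 115.853 g formula = 41.43 wt% O.
Second mineral: 95.994 g O in 219.070 g formula = 43.82 wt% O.
41.43% − 43.82% gives a difference of -2.39 percentage points.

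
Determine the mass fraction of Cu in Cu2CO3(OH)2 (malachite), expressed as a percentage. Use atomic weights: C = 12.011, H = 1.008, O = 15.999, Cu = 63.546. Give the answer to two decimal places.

Formula mass = 2*63.546 + 1*12.011 + 5*15.999 + 2*1.008 = 221.114 g/mol, of which 127.092 g is Cu.
So Cu makes up 127.092/221.114 = 0.5748 of the mass, i.e. 57.48%.

57.48 weight percent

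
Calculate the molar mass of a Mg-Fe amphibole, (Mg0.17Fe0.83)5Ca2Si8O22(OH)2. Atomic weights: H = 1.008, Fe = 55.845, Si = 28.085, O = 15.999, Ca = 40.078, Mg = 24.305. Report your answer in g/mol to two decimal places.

The formula mass is the sum 0.85×24.305 + 4.15×55.845 + 2×40.078 + 8×28.085 + 24×15.999 + 2×1.008.

943.24 g/mol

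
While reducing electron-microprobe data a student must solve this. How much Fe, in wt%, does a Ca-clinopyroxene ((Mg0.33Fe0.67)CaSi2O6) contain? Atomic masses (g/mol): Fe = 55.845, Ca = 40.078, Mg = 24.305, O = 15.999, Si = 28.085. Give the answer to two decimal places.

15.74 wt%

Formula mass = 0.33×24.305 + 0.67×55.845 + 1×40.078 + 2×28.085 + 6×15.999 = 237.679 g/mol, of which 37.416 g is Fe.
So Fe makes up 37.416/237.679 = 0.1574 of the mass, i.e. 15.74%.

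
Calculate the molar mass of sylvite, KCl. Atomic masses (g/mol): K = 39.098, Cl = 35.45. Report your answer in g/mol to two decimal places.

K: 1 × 39.098 = 39.0980
Cl: 1 × 35.45 = 35.4500
Summing the contributions gives the formula mass.

74.55 g/mol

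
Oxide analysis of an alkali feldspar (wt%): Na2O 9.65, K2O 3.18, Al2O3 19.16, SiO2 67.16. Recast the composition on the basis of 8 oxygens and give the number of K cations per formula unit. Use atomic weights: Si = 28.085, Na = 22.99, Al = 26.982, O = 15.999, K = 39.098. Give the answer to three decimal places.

0.181 K apfu

9.65 wt% Na2O ÷ 61.979 g/mol = 0.15570 mol, giving 0.31140 Na and 0.15570 O.
3.18 wt% K2O ÷ 94.195 g/mol = 0.03376 mol, giving 0.06752 K and 0.03376 O.
19.16 wt% Al2O3 ÷ 101.961 g/mol = 0.18791 mol, giving 0.37582 Al and 0.56373 O.
67.16 wt% SiO2 ÷ 60.083 g/mol = 1.11779 mol, giving 1.11779 Si and 2.23558 O.
Oxygen sums to 2.98877; scaling by 8/2.98877 = 2.67669 puts the formula on 8 O.
K: 0.06752 × 2.67669 = 0.181 atoms per formula unit.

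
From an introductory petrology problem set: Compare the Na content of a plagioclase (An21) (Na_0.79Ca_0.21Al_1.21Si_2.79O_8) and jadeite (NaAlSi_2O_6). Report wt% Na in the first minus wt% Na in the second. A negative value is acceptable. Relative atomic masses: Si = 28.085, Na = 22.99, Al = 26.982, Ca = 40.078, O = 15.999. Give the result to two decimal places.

-4.53 percentage points

First mineral: 18.162 g Na in 265.576 g formula = 6.84 wt% Na.
Second mineral: 22.990 g Na in 202.136 g formula = 11.37 wt% Na.
6.84% − 11.37% gives a difference of -4.53 percentage points.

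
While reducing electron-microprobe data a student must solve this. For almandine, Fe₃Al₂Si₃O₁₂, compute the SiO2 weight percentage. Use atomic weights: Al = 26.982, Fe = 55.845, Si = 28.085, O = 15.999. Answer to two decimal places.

36.21 wt%

Molar mass of Fe₃Al₂Si₃O₁₂ = 3×55.845 + 2×26.982 + 3×28.085 + 12×15.999 = 497.742 g/mol.
Each formula unit contains 3 Si, equivalent to 3/1 = 3.0000 mol SiO2.
M(SiO2) = 1×28.085 + 2×15.999 = 60.083 g/mol.
Mass of SiO2 per formula unit = 3.0000 × 60.083 = 180.249 g.
SiO2 wt% = 180.249 / 497.742 × 100 = 36.21%.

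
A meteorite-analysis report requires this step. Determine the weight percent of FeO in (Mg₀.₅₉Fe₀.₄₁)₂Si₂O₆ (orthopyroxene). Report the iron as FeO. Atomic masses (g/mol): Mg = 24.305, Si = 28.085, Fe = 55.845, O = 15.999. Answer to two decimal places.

Formula mass = 226.637 g/mol.
0.82 Fe → 0.8200 mol FeO per formula unit; M(FeO) = 71.844, so FeO mass = 58.912 g.
58.912/226.637 × 100 = 25.99 wt%.

25.99 wt%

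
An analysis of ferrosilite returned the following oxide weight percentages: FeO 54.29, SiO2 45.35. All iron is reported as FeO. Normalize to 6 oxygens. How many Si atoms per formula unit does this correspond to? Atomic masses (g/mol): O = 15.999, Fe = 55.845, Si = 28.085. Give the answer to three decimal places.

FeO: 54.29/71.844 = 0.75567 mol → 0.75567 mol Fe, 0.75567 mol O.
SiO2: 45.35/60.083 = 0.75479 mol → 0.75479 mol Si, 1.50958 mol O.
Total oxygen = 2.26525 mol. Normalization factor = 6/2.26525 = 2.64871.
Si per 6 O = 0.75479 × 2.64871 = 1.999.

1.999 Si apfu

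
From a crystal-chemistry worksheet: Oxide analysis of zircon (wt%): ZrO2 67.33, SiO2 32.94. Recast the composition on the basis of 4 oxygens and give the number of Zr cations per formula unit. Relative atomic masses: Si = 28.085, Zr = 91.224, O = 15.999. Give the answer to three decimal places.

0.998 Zr apfu

ZrO2: 67.33/123.222 = 0.54641 mol → 0.54641 mol Zr, 1.09282 mol O.
SiO2: 32.94/60.083 = 0.54824 mol → 0.54824 mol Si, 1.09648 mol O.
Total oxygen = 2.18930 mol. Normalization factor = 4/2.18930 = 1.82707.
Zr per 4 O = 0.54641 × 1.82707 = 0.998.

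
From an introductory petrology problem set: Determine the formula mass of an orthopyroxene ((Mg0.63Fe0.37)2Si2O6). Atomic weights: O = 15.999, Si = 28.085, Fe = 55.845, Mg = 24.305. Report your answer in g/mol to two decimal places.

224.11 g/mol

The formula mass is the sum 1.26·24.305 + 0.74·55.845 + 2·28.085 + 6·15.999.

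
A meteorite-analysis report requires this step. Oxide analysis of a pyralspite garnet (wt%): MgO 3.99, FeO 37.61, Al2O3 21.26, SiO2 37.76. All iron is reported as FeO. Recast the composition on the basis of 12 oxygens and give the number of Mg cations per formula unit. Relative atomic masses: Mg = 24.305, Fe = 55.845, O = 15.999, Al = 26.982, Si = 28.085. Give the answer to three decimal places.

0.474 Mg apfu

3.99 wt% MgO ÷ 40.304 g/mol = 0.09900 mol, giving 0.09900 Mg and 0.09900 O.
37.61 wt% FeO ÷ 71.844 g/mol = 0.52350 mol, giving 0.52350 Fe and 0.52350 O.
21.26 wt% Al2O3 ÷ 101.961 g/mol = 0.20851 mol, giving 0.41702 Al and 0.62553 O.
37.76 wt% SiO2 ÷ 60.083 g/mol = 0.62846 mol, giving 0.62846 Si and 1.25692 O.
Oxygen sums to 2.50495; scaling by 12/2.50495 = 4.79051 puts the formula on 12 O.
Mg: 0.09900 × 4.79051 = 0.474 atoms per formula unit.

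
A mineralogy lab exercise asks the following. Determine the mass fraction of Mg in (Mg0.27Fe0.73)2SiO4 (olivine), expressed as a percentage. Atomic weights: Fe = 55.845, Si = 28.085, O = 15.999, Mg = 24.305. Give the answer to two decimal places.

Formula mass = 0.54×24.305 + 1.46×55.845 + 1×28.085 + 4×15.999 = 186.739 g/mol, of which 13.125 g is Mg.
So Mg makes up 13.125/186.739 = 0.0703 of the mass, i.e. 7.03%.

7.03 wt%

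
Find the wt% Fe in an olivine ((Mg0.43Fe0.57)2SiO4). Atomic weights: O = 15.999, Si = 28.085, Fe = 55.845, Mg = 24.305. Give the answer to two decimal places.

36.04 mass %

M((Mg0.43Fe0.57)2SiO4) = 176.647 g/mol.
Fe contributes 1.14 × 55.845 = 63.663 g per mole.
63.663/176.647 = 0.3604 → 36.04%.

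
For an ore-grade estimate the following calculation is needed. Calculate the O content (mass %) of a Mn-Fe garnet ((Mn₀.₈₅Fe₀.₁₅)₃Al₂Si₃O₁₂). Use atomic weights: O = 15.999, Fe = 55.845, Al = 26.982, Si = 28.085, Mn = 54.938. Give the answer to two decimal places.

38.75 mass %

M((Mn₀.₈₅Fe₀.₁₅)₃Al₂Si₃O₁₂) = 495.429 g/mol.
O contributes 12 × 15.999 = 191.988 g per mole.
191.988/495.429 = 0.3875 → 38.75%.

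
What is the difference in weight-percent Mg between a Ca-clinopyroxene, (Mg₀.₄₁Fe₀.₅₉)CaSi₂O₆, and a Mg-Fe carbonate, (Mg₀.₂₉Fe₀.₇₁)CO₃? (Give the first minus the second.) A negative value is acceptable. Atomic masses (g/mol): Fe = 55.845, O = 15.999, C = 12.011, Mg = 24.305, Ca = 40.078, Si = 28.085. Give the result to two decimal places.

M((Mg₀.₄₁Fe₀.₅₉)CaSi₂O₆) = 235.156 g/mol, so wt% Mg = 9.965/235.156 × 100 = 4.24%.
M((Mg₀.₂₉Fe₀.₇₁)CO₃) = 106.706 g/mol, so wt% Mg = 7.048/106.706 × 100 = 6.61%.
4.24 − 6.61 = -2.37 pp.

-2.37 percentage points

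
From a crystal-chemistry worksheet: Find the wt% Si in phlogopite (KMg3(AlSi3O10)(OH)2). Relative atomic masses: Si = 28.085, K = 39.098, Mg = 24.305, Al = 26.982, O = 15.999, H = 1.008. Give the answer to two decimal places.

20.19 wt%

M(KMg3(AlSi3O10)(OH)2) = 417.254 g/mol.
Si contributes 3 × 28.085 = 84.255 g per mole.
84.255/417.254 = 0.2019 → 20.19%.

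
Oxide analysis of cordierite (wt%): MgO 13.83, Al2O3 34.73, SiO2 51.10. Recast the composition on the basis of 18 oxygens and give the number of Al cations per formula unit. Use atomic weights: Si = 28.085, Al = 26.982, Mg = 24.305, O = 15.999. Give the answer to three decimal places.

MgO (M=40.304): mol = 0.34314; Mg = 0.34314, O = 0.34314.
Al2O3 (M=101.961): mol = 0.34062; Al = 0.68124, O = 1.02186.
SiO2 (M=60.083): mol = 0.85049; Si = 0.85049, O = 1.70098.
ΣO = 3.06598; factor = 18/ΣO = 5.87088.
Al apfu = 0.68124 × 5.87088 = 3.999.

3.999 Al apfu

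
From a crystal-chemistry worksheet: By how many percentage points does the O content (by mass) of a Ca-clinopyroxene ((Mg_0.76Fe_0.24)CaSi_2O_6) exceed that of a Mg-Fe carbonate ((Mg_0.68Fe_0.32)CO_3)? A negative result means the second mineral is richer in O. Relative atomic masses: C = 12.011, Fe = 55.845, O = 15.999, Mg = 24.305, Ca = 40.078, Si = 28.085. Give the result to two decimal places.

O in (Mg_0.76Fe_0.24)CaSi_2O_6: molar mass 224.117 g/mol; 6×15.999 = 95.994 g → 42.83 wt%.
O in (Mg_0.68Fe_0.32)CO_3: molar mass 94.406 g/mol; 3×15.999 = 47.997 g → 50.84 wt%.
Difference = 42.83 − 50.84 = -8.01 percentage points.

-8.01 percentage points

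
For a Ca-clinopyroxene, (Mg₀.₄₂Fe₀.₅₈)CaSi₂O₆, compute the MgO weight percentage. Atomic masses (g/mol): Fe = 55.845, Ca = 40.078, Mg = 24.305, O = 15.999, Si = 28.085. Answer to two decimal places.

7.21 wt%

M((Mg₀.₄₂Fe₀.₅₈)CaSi₂O₆) = 234.840 g/mol; M(MgO) = 40.304 g/mol.
Moles MgO per formula unit = 0.42 Mg ÷ 1 = 0.4200.
MgO fraction = (0.4200 × 40.304) / 234.840 = 16.928/234.840 = 0.0721.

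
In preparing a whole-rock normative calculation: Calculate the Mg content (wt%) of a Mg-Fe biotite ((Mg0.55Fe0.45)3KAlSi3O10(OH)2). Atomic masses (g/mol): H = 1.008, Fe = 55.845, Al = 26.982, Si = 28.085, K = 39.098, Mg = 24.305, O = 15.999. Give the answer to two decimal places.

8.72 wt%

Molar mass of (Mg0.55Fe0.45)3KAlSi3O10(OH)2: 1.65×24.305 + 1.35×55.845 + 1×39.098 + 1×26.982 + 3×28.085 + 12×15.999 + 2×1.008 = 459.833 g/mol.
Mass of Mg per formula unit: 1.65 × 24.305 = 40.103 g.
Weight fraction Mg = 40.103 / 459.833 = 0.0872.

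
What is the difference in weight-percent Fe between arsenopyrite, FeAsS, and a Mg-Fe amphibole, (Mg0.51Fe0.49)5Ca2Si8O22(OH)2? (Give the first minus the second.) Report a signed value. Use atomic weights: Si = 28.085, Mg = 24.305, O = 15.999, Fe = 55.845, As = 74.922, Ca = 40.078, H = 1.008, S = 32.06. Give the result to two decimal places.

Fe in FeAsS: molar mass 162.827 g/mol; 1×55.845 = 55.845 g → 34.30 wt%.
Fe in (Mg0.51Fe0.49)5Ca2Si8O22(OH)2: molar mass 889.626 g/mol; 2.45×55.845 = 136.820 g → 15.38 wt%.
Difference = 34.30 − 15.38 = 18.92 percentage points.

18.92 percentage points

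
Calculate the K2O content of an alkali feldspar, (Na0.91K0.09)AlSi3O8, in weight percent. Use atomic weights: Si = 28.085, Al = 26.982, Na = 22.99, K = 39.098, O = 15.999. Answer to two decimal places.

1.61 wt%

Formula mass = 263.669 g/mol.
0.09 K → 0.0450 mol K2O per formula unit; M(K2O) = 94.195, so K2O mass = 4.239 g.
4.239/263.669 × 100 = 1.61 wt%.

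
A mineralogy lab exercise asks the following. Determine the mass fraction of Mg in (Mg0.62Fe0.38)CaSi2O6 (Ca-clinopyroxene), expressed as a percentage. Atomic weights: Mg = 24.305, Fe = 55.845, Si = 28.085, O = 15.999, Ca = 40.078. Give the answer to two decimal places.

6.59 weight percent

Molar mass of (Mg0.62Fe0.38)CaSi2O6: 0.62·24.305 + 0.38·55.845 + 1·40.078 + 2·28.085 + 6·15.999 = 228.532 g/mol.
Mass of Mg per formula unit: 0.62 × 24.305 = 15.069 g.
Weight fraction Mg = 15.069 / 228.532 = 0.0659.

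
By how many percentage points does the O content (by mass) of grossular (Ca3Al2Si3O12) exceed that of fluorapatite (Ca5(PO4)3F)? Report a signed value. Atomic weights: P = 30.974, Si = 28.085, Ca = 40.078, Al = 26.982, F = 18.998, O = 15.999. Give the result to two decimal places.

4.55 percentage points

First mineral: 191.988 g O in 450.441 g formula = 42.62 wt% O.
Second mineral: 191.988 g O in 504.298 g formula = 38.07 wt% O.
42.62% − 38.07% gives a difference of 4.55 percentage points.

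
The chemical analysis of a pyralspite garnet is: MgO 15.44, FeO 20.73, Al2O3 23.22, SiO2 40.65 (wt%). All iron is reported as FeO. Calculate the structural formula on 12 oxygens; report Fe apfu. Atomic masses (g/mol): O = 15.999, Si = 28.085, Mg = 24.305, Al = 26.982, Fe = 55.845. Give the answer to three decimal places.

MgO (M=40.304): mol = 0.38309; Mg = 0.38309, O = 0.38309.
FeO (M=71.844): mol = 0.28854; Fe = 0.28854, O = 0.28854.
Al2O3 (M=101.961): mol = 0.22773; Al = 0.45546, O = 0.68319.
SiO2 (M=60.083): mol = 0.67656; Si = 0.67656, O = 1.35312.
ΣO = 2.70794; factor = 12/ΣO = 4.43141.
Fe apfu = 0.28854 × 4.43141 = 1.279.

1.279 Fe apfu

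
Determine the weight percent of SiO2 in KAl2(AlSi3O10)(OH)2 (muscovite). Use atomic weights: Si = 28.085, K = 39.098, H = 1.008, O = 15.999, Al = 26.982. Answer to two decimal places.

Formula mass = 398.303 g/mol.
3 Si → 3.0000 mol SiO2 per formula unit; M(SiO2) = 60.083, so SiO2 mass = 180.249 g.
180.249/398.303 × 100 = 45.25 wt%.

45.25 wt%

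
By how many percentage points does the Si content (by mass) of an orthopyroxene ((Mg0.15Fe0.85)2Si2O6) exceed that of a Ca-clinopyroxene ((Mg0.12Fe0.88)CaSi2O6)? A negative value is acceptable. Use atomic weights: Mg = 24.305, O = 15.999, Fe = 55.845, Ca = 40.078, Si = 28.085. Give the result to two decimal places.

-0.91 percentage points

First mineral: 56.170 g Si in 254.392 g formula = 22.08 wt% Si.
Second mineral: 56.170 g Si in 244.302 g formula = 22.99 wt% Si.
22.08% − 22.99% gives a difference of -0.91 percentage points.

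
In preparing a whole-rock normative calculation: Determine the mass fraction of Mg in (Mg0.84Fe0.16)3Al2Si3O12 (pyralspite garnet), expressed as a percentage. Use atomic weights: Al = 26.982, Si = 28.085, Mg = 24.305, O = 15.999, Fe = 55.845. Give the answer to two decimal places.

14.64 wt%

M((Mg0.84Fe0.16)3Al2Si3O12) = 418.261 g/mol.
Mg contributes 2.52 × 24.305 = 61.249 g per mole.
61.249/418.261 = 0.1464 → 14.64%.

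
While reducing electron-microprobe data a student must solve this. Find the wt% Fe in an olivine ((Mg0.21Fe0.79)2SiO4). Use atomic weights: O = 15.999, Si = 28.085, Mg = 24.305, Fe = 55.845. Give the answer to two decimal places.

Molar mass of (Mg0.21Fe0.79)2SiO4: 0.42*24.305 + 1.58*55.845 + 1*28.085 + 4*15.999 = 190.524 g/mol.
Mass of Fe per formula unit: 1.58 × 55.845 = 88.235 g.
Weight fraction Fe = 88.235 / 190.524 = 0.4631.

46.31 weight percent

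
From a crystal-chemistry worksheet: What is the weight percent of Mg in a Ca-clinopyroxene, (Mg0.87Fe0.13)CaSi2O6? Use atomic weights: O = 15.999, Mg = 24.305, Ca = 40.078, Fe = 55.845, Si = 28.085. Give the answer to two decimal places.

M((Mg0.87Fe0.13)CaSi2O6) = 220.647 g/mol.
Mg contributes 0.87 × 24.305 = 21.145 g per mole.
21.145/220.647 = 0.0958 → 9.58%.

9.58 weight percent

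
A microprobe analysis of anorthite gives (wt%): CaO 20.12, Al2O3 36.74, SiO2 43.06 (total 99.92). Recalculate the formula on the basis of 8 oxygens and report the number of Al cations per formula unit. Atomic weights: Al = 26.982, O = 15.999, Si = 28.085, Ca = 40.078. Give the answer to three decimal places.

CaO: 20.12/56.077 = 0.35879 mol → 0.35879 mol Ca, 0.35879 mol O.
Al2O3: 36.74/101.961 = 0.36033 mol → 0.72066 mol Al, 1.08099 mol O.
SiO2: 43.06/60.083 = 0.71668 mol → 0.71668 mol Si, 1.43336 mol O.
Total oxygen = 2.87314 mol. Normalization factor = 8/2.87314 = 2.78441.
Al per 8 O = 0.72066 × 2.78441 = 2.007.

2.007 Al apfu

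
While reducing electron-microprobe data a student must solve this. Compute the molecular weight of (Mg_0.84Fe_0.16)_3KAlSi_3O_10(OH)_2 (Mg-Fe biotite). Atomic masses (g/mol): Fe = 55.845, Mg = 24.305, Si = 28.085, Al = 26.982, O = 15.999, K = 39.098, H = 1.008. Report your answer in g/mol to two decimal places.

M = 2.52·24.305 + 0.48·55.845 + 1·39.098 + 1·26.982 + 3·28.085 + 12·15.999 + 2·1.008

432.39 g/mol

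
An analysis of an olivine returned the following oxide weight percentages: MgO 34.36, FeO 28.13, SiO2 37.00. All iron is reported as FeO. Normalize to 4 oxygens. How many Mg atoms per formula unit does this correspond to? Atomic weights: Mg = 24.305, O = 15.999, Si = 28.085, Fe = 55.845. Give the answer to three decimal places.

1.377 Mg apfu

34.36 wt% MgO ÷ 40.304 g/mol = 0.85252 mol, giving 0.85252 Mg and 0.85252 O.
28.13 wt% FeO ÷ 71.844 g/mol = 0.39154 mol, giving 0.39154 Fe and 0.39154 O.
37.00 wt% SiO2 ÷ 60.083 g/mol = 0.61581 mol, giving 0.61581 Si and 1.23162 O.
Oxygen sums to 2.47568; scaling by 4/2.47568 = 1.61572 puts the formula on 4 O.
Mg: 0.85252 × 1.61572 = 1.377 atoms per formula unit.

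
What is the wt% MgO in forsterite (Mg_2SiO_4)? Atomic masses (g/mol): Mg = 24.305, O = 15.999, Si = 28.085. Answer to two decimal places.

57.29 wt%

Molar mass of Mg_2SiO_4 = 2·24.305 + 1·28.085 + 4·15.999 = 140.691 g/mol.
Each formula unit contains 2 Mg, equivalent to 2/1 = 2.0000 mol MgO.
M(MgO) = 1×24.305 + 1×15.999 = 40.304 g/mol.
Mass of MgO per formula unit = 2.0000 × 40.304 = 80.608 g.
MgO wt% = 80.608 / 140.691 × 100 = 57.29%.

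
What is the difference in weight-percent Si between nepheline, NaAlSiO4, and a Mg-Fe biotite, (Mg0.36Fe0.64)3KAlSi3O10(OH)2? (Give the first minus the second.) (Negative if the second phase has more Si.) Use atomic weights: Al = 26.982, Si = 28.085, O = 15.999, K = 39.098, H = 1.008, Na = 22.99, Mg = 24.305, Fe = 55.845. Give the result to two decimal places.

Si in NaAlSiO4: molar mass 142.053 g/mol; 1×28.085 = 28.085 g → 19.77 wt%.
Si in (Mg0.36Fe0.64)3KAlSi3O10(OH)2: molar mass 477.811 g/mol; 3×28.085 = 84.255 g → 17.63 wt%.
Difference = 19.77 − 17.63 = 2.14 percentage points.

2.14 percentage points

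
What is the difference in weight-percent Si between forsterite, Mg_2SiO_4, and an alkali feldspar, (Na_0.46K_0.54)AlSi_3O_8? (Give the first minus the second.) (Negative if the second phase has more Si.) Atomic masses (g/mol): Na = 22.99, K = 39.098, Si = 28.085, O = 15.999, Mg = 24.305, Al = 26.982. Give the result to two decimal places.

-11.14 percentage points

First mineral: 28.085 g Si in 140.691 g formula = 19.96 wt% Si.
Second mineral: 84.255 g Si in 270.917 g formula = 31.10 wt% Si.
19.96% − 31.10% gives a difference of -11.14 percentage points.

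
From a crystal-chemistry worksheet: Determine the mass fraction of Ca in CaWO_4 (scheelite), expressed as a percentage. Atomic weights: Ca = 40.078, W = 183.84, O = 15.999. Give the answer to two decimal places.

13.92 wt%

Formula mass = 1·40.078 + 1·183.84 + 4·15.999 = 287.914 g/mol, of which 40.078 g is Ca.
So Ca makes up 40.078/287.914 = 0.1392 of the mass, i.e. 13.92%.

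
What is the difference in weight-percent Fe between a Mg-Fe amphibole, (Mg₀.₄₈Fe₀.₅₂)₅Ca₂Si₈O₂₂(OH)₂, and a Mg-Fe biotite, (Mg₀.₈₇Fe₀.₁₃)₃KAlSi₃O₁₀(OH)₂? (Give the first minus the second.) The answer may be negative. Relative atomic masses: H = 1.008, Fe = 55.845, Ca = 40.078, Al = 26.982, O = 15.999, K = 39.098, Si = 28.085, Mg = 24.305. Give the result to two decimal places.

Fe in (Mg₀.₄₈Fe₀.₅₂)₅Ca₂Si₈O₂₂(OH)₂: molar mass 894.357 g/mol; 2.60×55.845 = 145.197 g → 16.23 wt%.
Fe in (Mg₀.₈₇Fe₀.₁₃)₃KAlSi₃O₁₀(OH)₂: molar mass 429.555 g/mol; 0.39×55.845 = 21.780 g → 5.07 wt%.
Difference = 16.23 − 5.07 = 11.16 percentage points.

11.16 percentage points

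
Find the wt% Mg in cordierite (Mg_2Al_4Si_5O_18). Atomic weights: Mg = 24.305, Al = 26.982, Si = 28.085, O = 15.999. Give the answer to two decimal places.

Formula mass = 2*24.305 + 4*26.982 + 5*28.085 + 18*15.999 = 584.945 g/mol, of which 48.610 g is Mg.
So Mg makes up 48.610/584.945 = 0.0831 of the mass, i.e. 8.31%.

8.31 weight percent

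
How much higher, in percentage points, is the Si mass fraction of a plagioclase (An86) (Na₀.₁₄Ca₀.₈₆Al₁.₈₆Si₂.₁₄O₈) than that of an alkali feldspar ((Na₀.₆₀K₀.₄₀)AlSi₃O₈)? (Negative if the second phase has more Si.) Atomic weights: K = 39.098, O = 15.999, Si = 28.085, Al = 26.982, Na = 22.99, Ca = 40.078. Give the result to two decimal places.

Si in Na₀.₁₄Ca₀.₈₆Al₁.₈₆Si₂.₁₄O₈: molar mass 275.966 g/mol; 2.14×28.085 = 60.102 g → 21.78 wt%.
Si in (Na₀.₆₀K₀.₄₀)AlSi₃O₈: molar mass 268.662 g/mol; 3×28.085 = 84.255 g → 31.36 wt%.
Difference = 21.78 − 31.36 = -9.58 percentage points.

-9.58 percentage points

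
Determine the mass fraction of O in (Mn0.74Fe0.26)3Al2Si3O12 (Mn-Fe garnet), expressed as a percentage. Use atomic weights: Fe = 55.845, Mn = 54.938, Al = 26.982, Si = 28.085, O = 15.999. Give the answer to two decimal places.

Formula mass = 2.22·54.938 + 0.78·55.845 + 2·26.982 + 3·28.085 + 12·15.999 = 495.728 g/mol, of which 191.988 g is O.
So O makes up 191.988/495.728 = 0.3873 of the mass, i.e. 38.73%.

38.73 weight percent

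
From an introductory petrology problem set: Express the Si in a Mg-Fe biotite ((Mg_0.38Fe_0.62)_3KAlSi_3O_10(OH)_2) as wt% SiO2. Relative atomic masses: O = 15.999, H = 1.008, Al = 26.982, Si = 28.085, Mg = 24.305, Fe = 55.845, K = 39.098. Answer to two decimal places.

37.87 wt%

Formula mass = 475.918 g/mol.
3 Si → 3.0000 mol SiO2 per formula unit; M(SiO2) = 60.083, so SiO2 mass = 180.249 g.
180.249/475.918 × 100 = 37.87 wt%.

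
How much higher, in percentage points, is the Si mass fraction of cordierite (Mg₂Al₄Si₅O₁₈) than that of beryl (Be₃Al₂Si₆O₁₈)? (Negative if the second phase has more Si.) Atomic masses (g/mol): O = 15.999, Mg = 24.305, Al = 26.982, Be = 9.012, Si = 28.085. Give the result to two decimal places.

-7.34 percentage points

M(Mg₂Al₄Si₅O₁₈) = 584.945 g/mol, so wt% Si = 140.425/584.945 × 100 = 24.01%.
M(Be₃Al₂Si₆O₁₈) = 537.492 g/mol, so wt% Si = 168.510/537.492 × 100 = 31.35%.
24.01 − 31.35 = -7.34 pp.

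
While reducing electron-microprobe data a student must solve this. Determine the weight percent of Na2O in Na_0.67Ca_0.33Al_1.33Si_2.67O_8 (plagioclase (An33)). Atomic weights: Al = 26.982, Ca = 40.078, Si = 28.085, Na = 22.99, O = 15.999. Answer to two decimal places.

7.76 wt%

Molar mass of Na_0.67Ca_0.33Al_1.33Si_2.67O_8 = 0.67·22.99 + 0.33·40.078 + 1.33·26.982 + 2.67·28.085 + 8·15.999 = 267.494 g/mol.
Each formula unit contains 0.67 Na, equivalent to 0.67/2 = 0.3350 mol Na2O.
M(Na2O) = 2×22.99 + 1×15.999 = 61.979 g/mol.
Mass of Na2O per formula unit = 0.3350 × 61.979 = 20.763 g.
Na2O wt% = 20.763 / 267.494 × 100 = 7.76%.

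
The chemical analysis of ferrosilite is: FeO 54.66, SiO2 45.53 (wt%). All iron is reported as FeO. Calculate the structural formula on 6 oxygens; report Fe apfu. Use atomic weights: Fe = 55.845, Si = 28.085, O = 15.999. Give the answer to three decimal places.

2.005 Fe apfu

54.66 wt% FeO ÷ 71.844 g/mol = 0.76082 mol, giving 0.76082 Fe and 0.76082 O.
45.53 wt% SiO2 ÷ 60.083 g/mol = 0.75779 mol, giving 0.75779 Si and 1.51558 O.
Oxygen sums to 2.27640; scaling by 6/2.27640 = 2.63574 puts the formula on 6 O.
Fe: 0.76082 × 2.63574 = 2.005 atoms per formula unit.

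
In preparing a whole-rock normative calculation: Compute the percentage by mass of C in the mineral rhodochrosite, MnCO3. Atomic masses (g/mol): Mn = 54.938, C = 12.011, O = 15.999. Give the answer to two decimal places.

10.45 weight percent

M(MnCO3) = 114.946 g/mol.
C contributes 1 × 12.011 = 12.011 g per mole.
12.011/114.946 = 0.1045 → 10.45%.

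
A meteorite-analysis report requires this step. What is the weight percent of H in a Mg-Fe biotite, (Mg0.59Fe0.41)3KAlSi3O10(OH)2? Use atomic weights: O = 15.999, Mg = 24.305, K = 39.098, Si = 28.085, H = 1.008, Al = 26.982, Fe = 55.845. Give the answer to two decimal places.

M((Mg0.59Fe0.41)3KAlSi3O10(OH)2) = 456.048 g/mol.
H contributes 2 × 1.008 = 2.016 g per mole.
2.016/456.048 = 0.0044 → 0.44%.

0.44 weight percent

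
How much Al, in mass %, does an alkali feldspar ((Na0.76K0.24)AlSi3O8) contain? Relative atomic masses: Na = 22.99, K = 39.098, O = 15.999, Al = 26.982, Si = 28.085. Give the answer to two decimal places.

M((Na0.76K0.24)AlSi3O8) = 266.085 g/mol.
Al contributes 1 × 26.982 = 26.982 g per mole.
26.982/266.085 = 0.1014 → 10.14%.

10.14 mass %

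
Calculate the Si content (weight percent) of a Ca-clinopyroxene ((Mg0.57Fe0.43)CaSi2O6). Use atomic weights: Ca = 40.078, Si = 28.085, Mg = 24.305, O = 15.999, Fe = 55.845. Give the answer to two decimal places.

24.41 weight percent

M((Mg0.57Fe0.43)CaSi2O6) = 230.109 g/mol.
Si contributes 2 × 28.085 = 56.170 g per mole.
56.170/230.109 = 0.2441 → 24.41%.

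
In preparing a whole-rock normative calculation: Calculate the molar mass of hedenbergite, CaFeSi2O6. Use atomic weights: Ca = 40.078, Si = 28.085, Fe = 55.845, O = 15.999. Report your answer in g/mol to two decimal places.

248.09 g/mol

The formula mass is the sum 1(40.078) + 1(55.845) + 2(28.085) + 6(15.999).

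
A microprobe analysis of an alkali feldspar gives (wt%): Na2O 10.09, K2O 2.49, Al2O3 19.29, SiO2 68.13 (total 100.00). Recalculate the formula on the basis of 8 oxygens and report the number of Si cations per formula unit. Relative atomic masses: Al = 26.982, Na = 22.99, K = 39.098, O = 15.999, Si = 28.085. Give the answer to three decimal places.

Na2O: 10.09/61.979 = 0.16280 mol → 0.32560 mol Na, 0.16280 mol O.
K2O: 2.49/94.195 = 0.02643 mol → 0.05286 mol K, 0.02643 mol O.
Al2O3: 19.29/101.961 = 0.18919 mol → 0.37838 mol Al, 0.56757 mol O.
SiO2: 68.13/60.083 = 1.13393 mol → 1.13393 mol Si, 2.26786 mol O.
Total oxygen = 3.02466 mol. Normalization factor = 8/3.02466 = 2.64493.
Si per 8 O = 1.13393 × 2.64493 = 2.999.

2.999 Si apfu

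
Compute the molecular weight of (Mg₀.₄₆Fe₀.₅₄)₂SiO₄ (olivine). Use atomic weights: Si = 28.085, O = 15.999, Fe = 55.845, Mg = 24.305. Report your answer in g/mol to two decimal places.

The formula mass is the sum 0.92×24.305 + 1.08×55.845 + 1×28.085 + 4×15.999.

174.75 g/mol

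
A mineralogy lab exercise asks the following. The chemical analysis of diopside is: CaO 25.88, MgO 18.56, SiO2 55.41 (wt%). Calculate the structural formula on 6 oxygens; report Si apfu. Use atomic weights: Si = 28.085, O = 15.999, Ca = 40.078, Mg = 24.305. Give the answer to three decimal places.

2.000 Si apfu

25.88 wt% CaO ÷ 56.077 g/mol = 0.46151 mol, giving 0.46151 Ca and 0.46151 O.
18.56 wt% MgO ÷ 40.304 g/mol = 0.46050 mol, giving 0.46050 Mg and 0.46050 O.
55.41 wt% SiO2 ÷ 60.083 g/mol = 0.92222 mol, giving 0.92222 Si and 1.84444 O.
Oxygen sums to 2.76645; scaling by 6/2.76645 = 2.16884 puts the formula on 6 O.
Si: 0.92222 × 2.16884 = 2.000 atoms per formula unit.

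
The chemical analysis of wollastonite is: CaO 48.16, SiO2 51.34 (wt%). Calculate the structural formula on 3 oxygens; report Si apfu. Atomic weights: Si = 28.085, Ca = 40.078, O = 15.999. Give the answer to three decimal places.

48.16 wt% CaO ÷ 56.077 g/mol = 0.85882 mol, giving 0.85882 Ca and 0.85882 O.
51.34 wt% SiO2 ÷ 60.083 g/mol = 0.85448 mol, giving 0.85448 Si and 1.70896 O.
Oxygen sums to 2.56778; scaling by 3/2.56778 = 1.16832 puts the formula on 3 O.
Si: 0.85448 × 1.16832 = 0.998 atoms per formula unit.

0.998 Si apfu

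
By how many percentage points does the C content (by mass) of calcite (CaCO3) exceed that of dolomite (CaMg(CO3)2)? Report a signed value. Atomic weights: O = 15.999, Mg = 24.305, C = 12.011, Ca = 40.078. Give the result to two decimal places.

-1.03 percentage points

First mineral: 12.011 g C in 100.086 g formula = 12.00 wt% C.
Second mineral: 24.022 g C in 184.399 g formula = 13.03 wt% C.
12.00% − 13.03% gives a difference of -1.03 percentage points.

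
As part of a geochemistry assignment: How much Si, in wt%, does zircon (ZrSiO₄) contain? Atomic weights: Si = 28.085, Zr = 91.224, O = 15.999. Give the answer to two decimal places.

Formula mass = 1×91.224 + 1×28.085 + 4×15.999 = 183.305 g/mol, of which 28.085 g is Si.
So Si makes up 28.085/183.305 = 0.1532 of the mass, i.e. 15.32%.

15.32 wt%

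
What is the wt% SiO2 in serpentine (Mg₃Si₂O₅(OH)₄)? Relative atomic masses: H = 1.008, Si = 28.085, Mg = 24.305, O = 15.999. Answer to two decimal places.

43.36 wt%

Molar mass of Mg₃Si₂O₅(OH)₄ = 3·24.305 + 2·28.085 + 9·15.999 + 4·1.008 = 277.108 g/mol.
Each formula unit contains 2 Si, equivalent to 2/1 = 2.0000 mol SiO2.
M(SiO2) = 1×28.085 + 2×15.999 = 60.083 g/mol.
Mass of SiO2 per formula unit = 2.0000 × 60.083 = 120.166 g.
SiO2 wt% = 120.166 / 277.108 × 100 = 43.36%.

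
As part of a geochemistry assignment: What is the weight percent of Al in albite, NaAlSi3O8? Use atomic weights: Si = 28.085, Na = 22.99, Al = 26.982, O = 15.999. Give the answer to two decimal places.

Formula mass = 1·22.99 + 1·26.982 + 3·28.085 + 8·15.999 = 262.219 g/mol, of which 26.982 g is Al.
So Al makes up 26.982/262.219 = 0.1029 of the mass, i.e. 10.29%.

10.29 mass %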